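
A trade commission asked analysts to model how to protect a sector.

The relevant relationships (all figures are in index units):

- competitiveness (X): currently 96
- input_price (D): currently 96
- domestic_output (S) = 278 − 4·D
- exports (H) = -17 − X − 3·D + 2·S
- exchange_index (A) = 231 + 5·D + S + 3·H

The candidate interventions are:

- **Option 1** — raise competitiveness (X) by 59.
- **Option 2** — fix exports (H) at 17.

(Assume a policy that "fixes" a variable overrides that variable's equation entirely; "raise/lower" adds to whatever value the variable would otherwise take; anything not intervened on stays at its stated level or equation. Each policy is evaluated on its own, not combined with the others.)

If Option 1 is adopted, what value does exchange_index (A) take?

Option 1 (X + 59):
  X = 96 + 59 = 155
  D = 96
  S = 278 − 4·96 = -106
  H = -17 − 155 − 3·96 + 2·(-106) = -672
  A = 231 + 5·96 + (-106) + 3·(-672) = -1411

-1411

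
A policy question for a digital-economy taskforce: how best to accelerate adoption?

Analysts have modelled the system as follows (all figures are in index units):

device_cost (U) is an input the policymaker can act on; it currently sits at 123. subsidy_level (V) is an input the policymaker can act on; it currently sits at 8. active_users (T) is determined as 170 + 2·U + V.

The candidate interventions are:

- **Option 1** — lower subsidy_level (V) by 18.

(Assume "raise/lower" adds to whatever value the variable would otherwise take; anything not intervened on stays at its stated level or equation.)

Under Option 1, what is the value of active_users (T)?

Option 1 (V − 18):
  U = 123
  V = 8 − 18 = -10
  T = 170 + 2·123 + (-10) = 406

406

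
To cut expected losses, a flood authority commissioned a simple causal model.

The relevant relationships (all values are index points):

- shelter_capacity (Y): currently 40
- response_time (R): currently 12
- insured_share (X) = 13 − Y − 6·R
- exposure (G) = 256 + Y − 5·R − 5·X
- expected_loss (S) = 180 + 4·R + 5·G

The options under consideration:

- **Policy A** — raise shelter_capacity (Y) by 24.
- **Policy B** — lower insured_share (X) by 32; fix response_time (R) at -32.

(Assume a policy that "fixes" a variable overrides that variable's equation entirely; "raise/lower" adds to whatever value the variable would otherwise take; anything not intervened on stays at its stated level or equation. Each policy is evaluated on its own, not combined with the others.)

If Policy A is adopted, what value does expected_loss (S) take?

4603

Policy A (Y + 24):
  Y = 40 + 24 = 64
  R = 12
  X = 13 − 64 − 6·12 = -123
  G = 256 + 64 − 5·12 − 5·(-123) = 875
  S = 180 + 4·12 + 5·875 = 4603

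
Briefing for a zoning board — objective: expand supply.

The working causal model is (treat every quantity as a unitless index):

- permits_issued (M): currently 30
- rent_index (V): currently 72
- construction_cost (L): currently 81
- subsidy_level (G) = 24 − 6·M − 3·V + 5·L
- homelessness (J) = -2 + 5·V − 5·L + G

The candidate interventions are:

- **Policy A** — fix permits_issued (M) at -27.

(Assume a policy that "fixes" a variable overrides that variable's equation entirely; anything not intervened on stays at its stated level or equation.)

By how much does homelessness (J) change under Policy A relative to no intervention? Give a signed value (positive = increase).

Baseline:
  M = 30
  V = 72
  L = 81
  G = 24 − 6·30 − 3·72 + 5·81 = 33
  J = -2 + 5·72 − 5·81 + 33 = -14
Policy A (M := -27):
  M = -27
  V = 72
  L = 81
  G = 24 − 6·(-27) − 3·72 + 5·81 = 375
  J = -2 + 5·72 − 5·81 + 375 = 328
Change in J: 328 − (-14) = 342

342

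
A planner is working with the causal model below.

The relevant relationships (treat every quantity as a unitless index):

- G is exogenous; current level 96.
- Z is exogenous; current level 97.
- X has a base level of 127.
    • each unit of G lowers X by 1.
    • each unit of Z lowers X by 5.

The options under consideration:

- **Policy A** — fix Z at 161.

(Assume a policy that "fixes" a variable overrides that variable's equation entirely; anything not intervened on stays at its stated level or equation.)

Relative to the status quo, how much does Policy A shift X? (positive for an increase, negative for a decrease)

Baseline:
  G = 96
  Z = 97
  X = 127 − 96 − 5·97 = -454
Policy A (Z := 161):
  G = 96
  Z = 161
  X = 127 − 96 − 5·161 = -774
Change in X: -774 − (-454) = -320

-320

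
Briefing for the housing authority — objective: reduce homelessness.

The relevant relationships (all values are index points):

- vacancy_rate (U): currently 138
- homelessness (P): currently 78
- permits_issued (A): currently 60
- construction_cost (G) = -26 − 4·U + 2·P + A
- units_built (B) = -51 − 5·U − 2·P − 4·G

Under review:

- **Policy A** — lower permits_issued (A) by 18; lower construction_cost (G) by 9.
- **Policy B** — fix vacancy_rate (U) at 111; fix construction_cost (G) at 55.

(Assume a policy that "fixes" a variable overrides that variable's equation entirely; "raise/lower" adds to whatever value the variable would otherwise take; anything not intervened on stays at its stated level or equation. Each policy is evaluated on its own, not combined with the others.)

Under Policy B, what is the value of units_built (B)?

Policy B (U := 111, G := 55):
  U = 111
  P = 78
  A = 60
  G = 55
  B = -51 − 5·111 − 2·78 − 4·55 = -982

-982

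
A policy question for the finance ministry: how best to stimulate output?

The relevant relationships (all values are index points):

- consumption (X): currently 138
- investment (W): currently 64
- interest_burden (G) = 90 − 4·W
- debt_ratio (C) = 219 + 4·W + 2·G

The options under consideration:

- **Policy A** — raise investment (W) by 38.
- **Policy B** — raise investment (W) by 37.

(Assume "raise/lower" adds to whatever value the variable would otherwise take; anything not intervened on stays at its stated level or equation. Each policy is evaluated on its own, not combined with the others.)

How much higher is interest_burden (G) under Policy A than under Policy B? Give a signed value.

-4

Policy A (W + 38):
  W = 64 + 38 = 102
  G = 90 − 4·102 = -318
Policy B (W + 37):
  W = 64 + 37 = 101
  G = 90 − 4·101 = -314
G: -318 − (-314) = -4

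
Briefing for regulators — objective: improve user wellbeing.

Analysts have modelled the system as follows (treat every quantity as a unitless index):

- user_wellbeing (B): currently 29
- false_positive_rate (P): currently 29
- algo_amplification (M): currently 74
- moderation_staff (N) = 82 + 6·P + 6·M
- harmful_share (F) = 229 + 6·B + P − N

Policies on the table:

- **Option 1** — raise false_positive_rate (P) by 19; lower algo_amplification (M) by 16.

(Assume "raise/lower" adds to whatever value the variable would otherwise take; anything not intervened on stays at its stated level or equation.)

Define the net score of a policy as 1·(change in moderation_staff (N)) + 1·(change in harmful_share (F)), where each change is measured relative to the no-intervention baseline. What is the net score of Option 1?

Baseline:
  B = 29
  P = 29
  M = 74
  N = 82 + 6·29 + 6·74 = 700
  F = 229 + 6·29 + 29 − 700 = -268
Option 1 (P + 19, M − 16):
  B = 29
  P = 29 + 19 = 48
  M = 74 − 16 = 58
  N = 82 + 6·48 + 6·58 = 718
  F = 229 + 6·29 + 48 − 718 = -267
ΔN = 718 − 700 = 18; ΔF = -267 − (-268) = 1
Score = 1·18 + 1·1 = 19

19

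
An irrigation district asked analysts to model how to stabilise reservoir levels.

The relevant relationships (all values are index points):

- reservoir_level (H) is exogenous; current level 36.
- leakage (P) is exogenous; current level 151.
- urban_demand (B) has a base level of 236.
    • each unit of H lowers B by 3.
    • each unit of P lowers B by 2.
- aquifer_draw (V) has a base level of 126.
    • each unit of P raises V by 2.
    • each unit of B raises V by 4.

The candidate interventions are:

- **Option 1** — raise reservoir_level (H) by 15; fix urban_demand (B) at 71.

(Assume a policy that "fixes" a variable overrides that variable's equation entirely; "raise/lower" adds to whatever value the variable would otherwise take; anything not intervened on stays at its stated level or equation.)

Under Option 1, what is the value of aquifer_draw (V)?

712

Option 1 (H + 15, B := 71):
  H = 36 + 15 = 51
  P = 151
  B = 71
  V = 126 + 2·151 + 4·71 = 712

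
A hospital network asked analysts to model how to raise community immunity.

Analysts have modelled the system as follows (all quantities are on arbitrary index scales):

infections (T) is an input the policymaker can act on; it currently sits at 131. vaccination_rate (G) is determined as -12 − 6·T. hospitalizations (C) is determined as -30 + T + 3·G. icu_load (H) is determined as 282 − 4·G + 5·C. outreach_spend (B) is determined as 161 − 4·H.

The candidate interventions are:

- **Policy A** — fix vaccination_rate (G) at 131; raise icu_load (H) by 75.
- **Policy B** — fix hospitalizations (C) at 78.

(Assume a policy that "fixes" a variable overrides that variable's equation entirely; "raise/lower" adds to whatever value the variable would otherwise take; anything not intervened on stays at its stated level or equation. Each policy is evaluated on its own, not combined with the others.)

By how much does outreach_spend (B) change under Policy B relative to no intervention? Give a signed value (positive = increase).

-47420

Baseline:
  T = 131
  G = -12 − 6·131 = -798
  C = -30 + 131 + 3·(-798) = -2293
  H = 282 − 4·(-798) + 5·(-2293) = -7991
  B = 161 − 4·(-7991) = 32125
Policy B (C := 78):
  T = 131
  G = -12 − 6·131 = -798
  C = 78
  H = 282 − 4·(-798) + 5·78 = 3864
  B = 161 − 4·3864 = -15295
Change in B: -15295 − 32125 = -47420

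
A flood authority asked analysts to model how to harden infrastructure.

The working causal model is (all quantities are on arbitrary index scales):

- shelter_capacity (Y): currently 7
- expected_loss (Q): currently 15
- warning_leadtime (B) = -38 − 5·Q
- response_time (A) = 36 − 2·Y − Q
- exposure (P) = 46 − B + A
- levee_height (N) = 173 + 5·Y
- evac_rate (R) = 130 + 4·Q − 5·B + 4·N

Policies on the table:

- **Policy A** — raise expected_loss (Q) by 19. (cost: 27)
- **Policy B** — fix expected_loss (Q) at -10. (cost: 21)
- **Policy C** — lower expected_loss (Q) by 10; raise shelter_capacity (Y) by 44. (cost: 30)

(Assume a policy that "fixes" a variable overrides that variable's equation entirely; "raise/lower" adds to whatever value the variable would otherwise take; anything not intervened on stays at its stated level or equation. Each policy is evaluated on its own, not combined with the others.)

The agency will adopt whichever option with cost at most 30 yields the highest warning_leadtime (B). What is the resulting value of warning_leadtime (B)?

Policy A (Q + 19):
  Q = 15 + 19 = 34
  B = -38 − 5·34 = -208
Policy B (Q := -10):
  Q = -10
  B = -38 − 5·(-10) = 12
Policy C (Q − 10, Y + 44):
  Q = 15 − 10 = 5
  B = -38 − 5·5 = -63
Comparing — Policy A: B=-208, Policy B: B=12, Policy C: B=-63. Highest is 12 (Policy B).

12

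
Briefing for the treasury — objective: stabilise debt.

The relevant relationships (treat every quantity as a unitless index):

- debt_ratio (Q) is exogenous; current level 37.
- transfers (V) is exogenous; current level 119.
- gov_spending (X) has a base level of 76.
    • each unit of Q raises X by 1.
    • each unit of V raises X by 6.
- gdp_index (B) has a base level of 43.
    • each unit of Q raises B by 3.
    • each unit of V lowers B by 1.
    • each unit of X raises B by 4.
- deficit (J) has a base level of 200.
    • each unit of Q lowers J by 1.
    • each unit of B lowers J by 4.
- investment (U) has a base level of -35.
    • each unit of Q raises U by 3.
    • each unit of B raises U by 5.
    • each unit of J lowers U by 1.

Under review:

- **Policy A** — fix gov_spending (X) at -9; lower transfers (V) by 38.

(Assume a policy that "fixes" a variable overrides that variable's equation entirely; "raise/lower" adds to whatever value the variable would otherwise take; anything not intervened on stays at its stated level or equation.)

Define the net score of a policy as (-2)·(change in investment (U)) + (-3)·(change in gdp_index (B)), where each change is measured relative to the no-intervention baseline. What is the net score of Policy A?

69426

Baseline:
  Q = 37
  V = 119
  X = 76 + 37 + 6·119 = 827
  B = 43 + 3·37 − 119 + 4·827 = 3343
  J = 200 − 37 − 4·3343 = -13209
  U = -35 + 3·37 + 5·3343 − (-13209) = 30000
Policy A (X := -9, V − 38):
  Q = 37
  V = 119 − 38 = 81
  X = -9
  B = 43 + 3·37 − 81 + 4·(-9) = 37
  J = 200 − 37 − 4·37 = 15
  U = -35 + 3·37 + 5·37 − 15 = 246
ΔU = 246 − 30000 = -29754; ΔB = 37 − 3343 = -3306
Score = (-2)·(-29754) + (-3)·(-3306) = 69426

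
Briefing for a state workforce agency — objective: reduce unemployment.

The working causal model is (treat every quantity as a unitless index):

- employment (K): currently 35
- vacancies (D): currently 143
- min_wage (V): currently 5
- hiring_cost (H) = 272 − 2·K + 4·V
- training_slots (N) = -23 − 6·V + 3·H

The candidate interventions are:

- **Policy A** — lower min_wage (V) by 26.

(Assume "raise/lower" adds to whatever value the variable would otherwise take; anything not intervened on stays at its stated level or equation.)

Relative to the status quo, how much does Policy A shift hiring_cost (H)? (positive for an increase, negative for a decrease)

Baseline:
  K = 35
  V = 5
  H = 272 − 2·35 + 4·5 = 222
Policy A (V − 26):
  K = 35
  V = 5 − 26 = -21
  H = 272 − 2·35 + 4·(-21) = 118
Change in H: 118 − 222 = -104

-104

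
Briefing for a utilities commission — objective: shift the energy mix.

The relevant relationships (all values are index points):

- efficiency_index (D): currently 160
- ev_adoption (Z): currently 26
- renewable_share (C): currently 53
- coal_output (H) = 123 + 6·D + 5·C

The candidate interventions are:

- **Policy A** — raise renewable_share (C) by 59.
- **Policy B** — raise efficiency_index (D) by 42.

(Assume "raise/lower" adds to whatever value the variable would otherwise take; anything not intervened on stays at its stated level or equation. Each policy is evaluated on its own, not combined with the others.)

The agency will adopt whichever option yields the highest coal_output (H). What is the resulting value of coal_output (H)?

Policy A (C + 59):
  D = 160
  C = 53 + 59 = 112
  H = 123 + 6·160 + 5·112 = 1643
Policy B (D + 42):
  D = 160 + 42 = 202
  C = 53
  H = 123 + 6·202 + 5·53 = 1600
Comparing — Policy A: H=1643, Policy B: H=1600. Highest is 1643 (Policy A).

1643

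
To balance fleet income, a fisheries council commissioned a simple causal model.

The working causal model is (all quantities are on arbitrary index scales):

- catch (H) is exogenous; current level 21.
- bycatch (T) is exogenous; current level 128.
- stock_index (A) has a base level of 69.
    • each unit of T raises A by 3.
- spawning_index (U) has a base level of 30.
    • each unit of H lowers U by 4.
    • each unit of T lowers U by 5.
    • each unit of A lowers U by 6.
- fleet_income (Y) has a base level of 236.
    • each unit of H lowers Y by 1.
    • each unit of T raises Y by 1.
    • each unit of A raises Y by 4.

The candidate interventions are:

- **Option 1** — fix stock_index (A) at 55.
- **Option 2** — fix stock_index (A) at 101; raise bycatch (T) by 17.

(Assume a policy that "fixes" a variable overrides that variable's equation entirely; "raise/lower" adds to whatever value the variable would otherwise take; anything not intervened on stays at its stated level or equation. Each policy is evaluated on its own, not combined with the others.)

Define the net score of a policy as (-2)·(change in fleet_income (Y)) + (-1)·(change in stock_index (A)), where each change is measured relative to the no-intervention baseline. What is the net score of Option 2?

3134

Baseline:
  H = 21
  T = 128
  A = 69 + 3·128 = 453
  Y = 236 − 21 + 128 + 4·453 = 2155
Option 2 (A := 101, T + 17):
  H = 21
  T = 128 + 17 = 145
  A = 101
  Y = 236 − 21 + 145 + 4·101 = 764
ΔY = 764 − 2155 = -1391; ΔA = 101 − 453 = -352
Score = (-2)·(-1391) + (-1)·(-352) = 3134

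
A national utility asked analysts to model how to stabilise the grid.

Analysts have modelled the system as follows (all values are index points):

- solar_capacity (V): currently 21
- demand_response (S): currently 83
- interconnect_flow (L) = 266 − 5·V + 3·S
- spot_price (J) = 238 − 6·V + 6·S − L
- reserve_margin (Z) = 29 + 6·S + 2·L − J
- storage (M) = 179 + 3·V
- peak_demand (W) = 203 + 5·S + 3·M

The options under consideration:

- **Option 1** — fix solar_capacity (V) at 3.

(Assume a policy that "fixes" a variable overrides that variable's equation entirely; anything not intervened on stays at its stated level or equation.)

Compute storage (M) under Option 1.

Option 1 (V := 3):
  V = 3
  M = 179 + 3·3 = 188

188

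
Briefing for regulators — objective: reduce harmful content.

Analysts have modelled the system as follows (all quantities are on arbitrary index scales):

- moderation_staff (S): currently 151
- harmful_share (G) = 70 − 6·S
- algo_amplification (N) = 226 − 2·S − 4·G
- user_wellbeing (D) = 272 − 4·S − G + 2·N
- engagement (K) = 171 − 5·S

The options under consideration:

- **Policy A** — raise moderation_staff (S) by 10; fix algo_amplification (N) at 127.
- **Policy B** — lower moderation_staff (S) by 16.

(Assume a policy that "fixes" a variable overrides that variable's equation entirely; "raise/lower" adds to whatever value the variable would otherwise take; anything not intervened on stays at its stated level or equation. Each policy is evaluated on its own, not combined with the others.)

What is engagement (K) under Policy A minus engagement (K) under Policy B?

Policy A (S + 10, N := 127):
  S = 151 + 10 = 161
  K = 171 − 5·161 = -634
Policy B (S − 16):
  S = 151 − 16 = 135
  K = 171 − 5·135 = -504
K: -634 − (-504) = -130

-130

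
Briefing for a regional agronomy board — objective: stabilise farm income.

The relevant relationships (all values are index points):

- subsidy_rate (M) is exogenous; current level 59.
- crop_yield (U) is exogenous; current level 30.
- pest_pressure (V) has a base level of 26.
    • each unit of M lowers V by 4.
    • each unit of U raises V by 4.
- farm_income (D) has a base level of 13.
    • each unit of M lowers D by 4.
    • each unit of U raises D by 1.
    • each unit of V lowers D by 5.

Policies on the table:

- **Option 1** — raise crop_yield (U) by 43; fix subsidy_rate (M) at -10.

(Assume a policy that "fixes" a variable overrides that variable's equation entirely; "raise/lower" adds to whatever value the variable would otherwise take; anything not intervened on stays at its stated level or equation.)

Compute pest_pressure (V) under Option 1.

358

Option 1 (U + 43, M := -10):
  M = -10
  U = 30 + 43 = 73
  V = 26 − 4·(-10) + 4·73 = 358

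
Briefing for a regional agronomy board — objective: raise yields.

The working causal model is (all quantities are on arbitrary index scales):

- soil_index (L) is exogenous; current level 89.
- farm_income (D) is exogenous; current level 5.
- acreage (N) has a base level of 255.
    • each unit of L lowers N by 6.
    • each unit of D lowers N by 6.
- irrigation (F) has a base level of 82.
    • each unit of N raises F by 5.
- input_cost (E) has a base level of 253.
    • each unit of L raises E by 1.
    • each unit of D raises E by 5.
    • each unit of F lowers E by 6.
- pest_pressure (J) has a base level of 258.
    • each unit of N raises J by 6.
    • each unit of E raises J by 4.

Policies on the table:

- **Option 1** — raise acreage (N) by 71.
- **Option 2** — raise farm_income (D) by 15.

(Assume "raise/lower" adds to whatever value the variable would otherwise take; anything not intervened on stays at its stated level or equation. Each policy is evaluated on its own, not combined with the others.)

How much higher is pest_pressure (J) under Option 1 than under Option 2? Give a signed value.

Option 1 (N + 71):
  L = 89
  D = 5
  N = 255 − 6·89 − 6·5 (+71 from intervention) = -238
  F = 82 + 5·(-238) = -1108
  E = 253 + 89 + 5·5 − 6·(-1108) = 7015
  J = 258 + 6·(-238) + 4·7015 = 26890
Option 2 (D + 15):
  L = 89
  D = 5 + 15 = 20
  N = 255 − 6·89 − 6·20 = -399
  F = 82 + 5·(-399) = -1913
  E = 253 + 89 + 5·20 − 6·(-1913) = 11920
  J = 258 + 6·(-399) + 4·11920 = 45544
J: 26890 − 45544 = -18654

-18654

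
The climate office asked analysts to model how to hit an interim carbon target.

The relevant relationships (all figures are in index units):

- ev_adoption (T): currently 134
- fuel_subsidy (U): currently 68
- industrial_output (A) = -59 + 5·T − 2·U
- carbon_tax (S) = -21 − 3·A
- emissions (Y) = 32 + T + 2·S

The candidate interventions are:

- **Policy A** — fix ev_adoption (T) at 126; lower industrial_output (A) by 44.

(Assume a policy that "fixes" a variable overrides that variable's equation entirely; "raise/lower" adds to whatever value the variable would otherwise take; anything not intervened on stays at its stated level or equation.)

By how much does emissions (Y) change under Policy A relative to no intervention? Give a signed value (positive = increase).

Baseline:
  T = 134
  U = 68
  A = -59 + 5·134 − 2·68 = 475
  S = -21 − 3·475 = -1446
  Y = 32 + 134 + 2·(-1446) = -2726
Policy A (T := 126, A − 44):
  T = 126
  U = 68
  A = -59 + 5·126 − 2·68 (−44 from intervention) = 391
  S = -21 − 3·391 = -1194
  Y = 32 + 126 + 2·(-1194) = -2230
Change in Y: -2230 − (-2726) = 496

496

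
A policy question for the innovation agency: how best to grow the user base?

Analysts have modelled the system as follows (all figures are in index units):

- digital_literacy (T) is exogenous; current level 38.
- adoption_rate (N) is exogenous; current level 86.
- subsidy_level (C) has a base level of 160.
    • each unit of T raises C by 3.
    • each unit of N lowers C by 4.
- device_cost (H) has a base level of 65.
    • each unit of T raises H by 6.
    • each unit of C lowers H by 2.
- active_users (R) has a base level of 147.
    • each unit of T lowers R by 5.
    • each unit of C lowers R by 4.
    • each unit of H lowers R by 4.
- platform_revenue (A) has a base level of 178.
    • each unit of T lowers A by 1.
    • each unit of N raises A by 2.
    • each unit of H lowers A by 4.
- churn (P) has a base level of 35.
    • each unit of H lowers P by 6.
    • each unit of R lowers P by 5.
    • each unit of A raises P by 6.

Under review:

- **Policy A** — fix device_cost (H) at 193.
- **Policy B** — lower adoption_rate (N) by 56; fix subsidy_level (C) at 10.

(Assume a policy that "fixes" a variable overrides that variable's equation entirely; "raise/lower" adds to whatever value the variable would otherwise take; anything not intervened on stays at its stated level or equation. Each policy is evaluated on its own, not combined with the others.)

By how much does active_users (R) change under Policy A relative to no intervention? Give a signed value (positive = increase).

Baseline:
  T = 38
  N = 86
  C = 160 + 3·38 − 4·86 = -70
  H = 65 + 6·38 − 2·(-70) = 433
  R = 147 − 5·38 − 4·(-70) − 4·433 = -1495
Policy A (H := 193):
  T = 38
  N = 86
  C = 160 + 3·38 − 4·86 = -70
  H = 193
  R = 147 − 5·38 − 4·(-70) − 4·193 = -535
Change in R: -535 − (-1495) = 960

960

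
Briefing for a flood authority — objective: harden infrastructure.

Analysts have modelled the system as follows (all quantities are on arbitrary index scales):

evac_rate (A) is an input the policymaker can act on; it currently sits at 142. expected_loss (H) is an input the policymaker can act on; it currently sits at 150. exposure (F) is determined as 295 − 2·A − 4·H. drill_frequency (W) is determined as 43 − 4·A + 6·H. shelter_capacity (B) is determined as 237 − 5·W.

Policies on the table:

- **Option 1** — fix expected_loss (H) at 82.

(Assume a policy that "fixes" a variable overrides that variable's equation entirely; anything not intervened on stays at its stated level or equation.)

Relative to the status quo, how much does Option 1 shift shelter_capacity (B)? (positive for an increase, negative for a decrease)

2040

Baseline:
  A = 142
  H = 150
  W = 43 − 4·142 + 6·150 = 375
  B = 237 − 5·375 = -1638
Option 1 (H := 82):
  A = 142
  H = 82
  W = 43 − 4·142 + 6·82 = -33
  B = 237 − 5·(-33) = 402
Change in B: 402 − (-1638) = 2040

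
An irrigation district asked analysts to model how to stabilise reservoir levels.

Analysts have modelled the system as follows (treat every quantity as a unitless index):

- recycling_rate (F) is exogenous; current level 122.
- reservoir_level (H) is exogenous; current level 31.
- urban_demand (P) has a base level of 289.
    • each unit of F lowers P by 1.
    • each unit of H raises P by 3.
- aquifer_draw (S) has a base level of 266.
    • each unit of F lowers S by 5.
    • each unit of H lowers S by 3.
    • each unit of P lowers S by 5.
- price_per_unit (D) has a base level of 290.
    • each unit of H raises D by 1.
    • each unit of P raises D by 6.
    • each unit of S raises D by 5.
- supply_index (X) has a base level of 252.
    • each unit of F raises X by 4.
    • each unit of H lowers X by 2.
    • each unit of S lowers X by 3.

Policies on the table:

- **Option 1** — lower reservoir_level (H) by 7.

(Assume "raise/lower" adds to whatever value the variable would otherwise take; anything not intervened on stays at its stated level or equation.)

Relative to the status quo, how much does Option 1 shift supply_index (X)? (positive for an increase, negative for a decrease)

-364

Baseline:
  F = 122
  H = 31
  P = 289 − 122 + 3·31 = 260
  S = 266 − 5·122 − 3·31 − 5·260 = -1737
  X = 252 + 4·122 − 2·31 − 3·(-1737) = 5889
Option 1 (H − 7):
  F = 122
  H = 31 − 7 = 24
  P = 289 − 122 + 3·24 = 239
  S = 266 − 5·122 − 3·24 − 5·239 = -1611
  X = 252 + 4·122 − 2·24 − 3·(-1611) = 5525
Change in X: 5525 − 5889 = -364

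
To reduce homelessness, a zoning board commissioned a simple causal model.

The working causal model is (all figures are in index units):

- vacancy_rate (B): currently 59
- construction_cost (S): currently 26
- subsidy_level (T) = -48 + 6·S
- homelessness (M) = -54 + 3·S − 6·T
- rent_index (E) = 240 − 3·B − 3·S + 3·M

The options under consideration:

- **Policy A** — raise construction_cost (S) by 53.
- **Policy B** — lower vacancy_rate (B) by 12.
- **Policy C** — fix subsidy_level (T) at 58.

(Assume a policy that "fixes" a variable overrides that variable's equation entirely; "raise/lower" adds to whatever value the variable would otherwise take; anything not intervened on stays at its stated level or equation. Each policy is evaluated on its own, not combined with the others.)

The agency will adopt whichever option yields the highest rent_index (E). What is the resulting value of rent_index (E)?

Policy A (S + 53):
  B = 59
  S = 26 + 53 = 79
  T = -48 + 6·79 = 426
  M = -54 + 3·79 − 6·426 = -2373
  E = 240 − 3·59 − 3·79 + 3·(-2373) = -7293
Policy B (B − 12):
  B = 59 − 12 = 47
  S = 26
  T = -48 + 6·26 = 108
  M = -54 + 3·26 − 6·108 = -624
  E = 240 − 3·47 − 3·26 + 3·(-624) = -1851
Policy C (T := 58):
  B = 59
  S = 26
  T = 58
  M = -54 + 3·26 − 6·58 = -324
  E = 240 − 3·59 − 3·26 + 3·(-324) = -987
Comparing — Policy A: E=-7293, Policy B: E=-1851, Policy C: E=-987. Highest is -987 (Policy C).

-987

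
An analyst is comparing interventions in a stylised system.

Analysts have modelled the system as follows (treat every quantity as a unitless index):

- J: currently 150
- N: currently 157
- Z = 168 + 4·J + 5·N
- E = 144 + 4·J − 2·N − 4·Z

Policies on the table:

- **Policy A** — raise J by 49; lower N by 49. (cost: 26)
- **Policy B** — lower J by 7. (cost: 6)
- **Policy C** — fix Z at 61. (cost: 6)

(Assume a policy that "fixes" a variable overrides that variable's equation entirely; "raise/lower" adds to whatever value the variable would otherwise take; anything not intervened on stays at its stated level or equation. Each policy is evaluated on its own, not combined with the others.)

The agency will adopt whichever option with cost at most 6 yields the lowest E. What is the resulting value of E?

-5698

Policy B (J − 7):
  J = 150 − 7 = 143
  N = 157
  Z = 168 + 4·143 + 5·157 = 1525
  E = 144 + 4·143 − 2·157 − 4·1525 = -5698
Policy C (Z := 61):
  J = 150
  N = 157
  Z = 61
  E = 144 + 4·150 − 2·157 − 4·61 = 186
Comparing — Policy B: E=-5698, Policy C: E=186. Lowest is -5698 (Policy B).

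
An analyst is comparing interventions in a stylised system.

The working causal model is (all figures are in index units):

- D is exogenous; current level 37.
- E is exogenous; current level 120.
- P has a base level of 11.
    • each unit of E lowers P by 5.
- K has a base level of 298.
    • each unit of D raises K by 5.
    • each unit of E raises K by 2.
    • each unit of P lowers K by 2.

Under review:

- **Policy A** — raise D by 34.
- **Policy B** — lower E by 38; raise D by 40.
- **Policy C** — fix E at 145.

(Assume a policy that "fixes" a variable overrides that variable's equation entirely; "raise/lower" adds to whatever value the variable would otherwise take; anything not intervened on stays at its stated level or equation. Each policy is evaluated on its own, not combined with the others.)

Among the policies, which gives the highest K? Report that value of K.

2201

Policy A (D + 34):
  D = 37 + 34 = 71
  E = 120
  P = 11 − 5·120 = -589
  K = 298 + 5·71 + 2·120 − 2·(-589) = 2071
Policy B (E − 38, D + 40):
  D = 37 + 40 = 77
  E = 120 − 38 = 82
  P = 11 − 5·82 = -399
  K = 298 + 5·77 + 2·82 − 2·(-399) = 1645
Policy C (E := 145):
  D = 37
  E = 145
  P = 11 − 5·145 = -714
  K = 298 + 5·37 + 2·145 − 2·(-714) = 2201
Comparing — Policy A: K=2071, Policy B: K=1645, Policy C: K=2201. Highest is 2201 (Policy C).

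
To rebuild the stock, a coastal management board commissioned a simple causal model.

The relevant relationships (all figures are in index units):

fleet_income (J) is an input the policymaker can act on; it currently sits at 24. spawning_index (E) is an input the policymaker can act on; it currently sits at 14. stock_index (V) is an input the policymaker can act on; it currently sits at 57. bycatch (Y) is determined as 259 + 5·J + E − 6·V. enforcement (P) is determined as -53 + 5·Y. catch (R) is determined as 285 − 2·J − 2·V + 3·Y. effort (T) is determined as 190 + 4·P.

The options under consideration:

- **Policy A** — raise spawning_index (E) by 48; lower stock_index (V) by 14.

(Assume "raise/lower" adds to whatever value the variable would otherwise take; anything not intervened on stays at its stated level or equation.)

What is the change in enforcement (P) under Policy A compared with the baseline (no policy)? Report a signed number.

660

Baseline:
  J = 24
  E = 14
  V = 57
  Y = 259 + 5·24 + 14 − 6·57 = 51
  P = -53 + 5·51 = 202
Policy A (E + 48, V − 14):
  J = 24
  E = 14 + 48 = 62
  V = 57 − 14 = 43
  Y = 259 + 5·24 + 62 − 6·43 = 183
  P = -53 + 5·183 = 862
Change in P: 862 − 202 = 660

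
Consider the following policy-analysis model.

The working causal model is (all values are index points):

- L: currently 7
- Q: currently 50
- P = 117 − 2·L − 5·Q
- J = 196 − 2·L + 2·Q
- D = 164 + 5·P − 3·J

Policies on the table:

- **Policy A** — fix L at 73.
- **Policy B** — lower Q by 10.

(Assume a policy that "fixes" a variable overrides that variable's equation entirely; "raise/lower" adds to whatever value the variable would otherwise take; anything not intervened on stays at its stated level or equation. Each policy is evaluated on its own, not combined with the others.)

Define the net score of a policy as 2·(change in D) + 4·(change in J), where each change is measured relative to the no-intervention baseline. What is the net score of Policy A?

Baseline:
  L = 7
  Q = 50
  P = 117 − 2·7 − 5·50 = -147
  J = 196 − 2·7 + 2·50 = 282
  D = 164 + 5·(-147) − 3·282 = -1417
Policy A (L := 73):
  L = 73
  Q = 50
  P = 117 − 2·73 − 5·50 = -279
  J = 196 − 2·73 + 2·50 = 150
  D = 164 + 5·(-279) − 3·150 = -1681
ΔD = -1681 − (-1417) = -264; ΔJ = 150 − 282 = -132
Score = 2·(-264) + 4·(-132) = -1056

-1056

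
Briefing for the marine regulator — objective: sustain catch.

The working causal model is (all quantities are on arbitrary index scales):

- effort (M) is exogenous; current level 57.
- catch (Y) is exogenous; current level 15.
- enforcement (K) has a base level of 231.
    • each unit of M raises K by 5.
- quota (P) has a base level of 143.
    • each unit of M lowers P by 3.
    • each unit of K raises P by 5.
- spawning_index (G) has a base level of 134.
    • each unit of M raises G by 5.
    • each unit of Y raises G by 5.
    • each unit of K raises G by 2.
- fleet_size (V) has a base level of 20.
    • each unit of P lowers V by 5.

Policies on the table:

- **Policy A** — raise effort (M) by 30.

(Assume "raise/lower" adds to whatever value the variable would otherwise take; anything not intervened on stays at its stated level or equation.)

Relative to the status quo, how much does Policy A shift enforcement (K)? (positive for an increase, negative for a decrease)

150

Baseline:
  M = 57
  K = 231 + 5·57 = 516
Policy A (M + 30):
  M = 57 + 30 = 87
  K = 231 + 5·87 = 666
Change in K: 666 − 516 = 150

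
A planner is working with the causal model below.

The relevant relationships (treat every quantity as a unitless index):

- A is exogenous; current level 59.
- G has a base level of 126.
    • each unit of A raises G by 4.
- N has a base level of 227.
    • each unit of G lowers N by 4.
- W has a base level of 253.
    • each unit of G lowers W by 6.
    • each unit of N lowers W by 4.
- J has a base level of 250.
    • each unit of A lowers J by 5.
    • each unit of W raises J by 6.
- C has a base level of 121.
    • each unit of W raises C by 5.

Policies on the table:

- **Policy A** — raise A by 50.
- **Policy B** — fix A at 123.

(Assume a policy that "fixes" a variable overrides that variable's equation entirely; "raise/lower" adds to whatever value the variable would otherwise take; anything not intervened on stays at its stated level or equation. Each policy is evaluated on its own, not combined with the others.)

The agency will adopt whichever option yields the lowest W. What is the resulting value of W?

Policy A (A + 50):
  A = 59 + 50 = 109
  G = 126 + 4·109 = 562
  N = 227 − 4·562 = -2021
  W = 253 − 6·562 − 4·(-2021) = 4965
Policy B (A := 123):
  A = 123
  G = 126 + 4·123 = 618
  N = 227 − 4·618 = -2245
  W = 253 − 6·618 − 4·(-2245) = 5525
Comparing — Policy A: W=4965, Policy B: W=5525. Lowest is 4965 (Policy A).

4965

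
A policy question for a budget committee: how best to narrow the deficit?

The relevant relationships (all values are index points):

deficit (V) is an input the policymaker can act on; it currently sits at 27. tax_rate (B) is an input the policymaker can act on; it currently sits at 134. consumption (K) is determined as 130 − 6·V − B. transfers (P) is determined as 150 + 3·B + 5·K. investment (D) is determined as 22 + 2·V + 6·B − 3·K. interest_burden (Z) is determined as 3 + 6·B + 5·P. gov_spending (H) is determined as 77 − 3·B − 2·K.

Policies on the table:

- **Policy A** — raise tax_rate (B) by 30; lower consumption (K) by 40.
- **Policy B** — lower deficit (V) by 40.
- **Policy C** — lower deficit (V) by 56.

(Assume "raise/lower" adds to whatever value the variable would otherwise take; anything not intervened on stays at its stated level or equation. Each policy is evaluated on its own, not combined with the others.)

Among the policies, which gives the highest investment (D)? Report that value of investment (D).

1768

Policy A (B + 30, K − 40):
  V = 27
  B = 134 + 30 = 164
  K = 130 − 6·27 − 164 (−40 from intervention) = -236
  D = 22 + 2·27 + 6·164 − 3·(-236) = 1768
Policy B (V − 40):
  V = 27 − 40 = -13
  B = 134
  K = 130 − 6·(-13) − 134 = 74
  D = 22 + 2·(-13) + 6·134 − 3·74 = 578
Policy C (V − 56):
  V = 27 − 56 = -29
  B = 134
  K = 130 − 6·(-29) − 134 = 170
  D = 22 + 2·(-29) + 6·134 − 3·170 = 258
Comparing — Policy A: D=1768, Policy B: D=578, Policy C: D=258. Highest is 1768 (Policy A).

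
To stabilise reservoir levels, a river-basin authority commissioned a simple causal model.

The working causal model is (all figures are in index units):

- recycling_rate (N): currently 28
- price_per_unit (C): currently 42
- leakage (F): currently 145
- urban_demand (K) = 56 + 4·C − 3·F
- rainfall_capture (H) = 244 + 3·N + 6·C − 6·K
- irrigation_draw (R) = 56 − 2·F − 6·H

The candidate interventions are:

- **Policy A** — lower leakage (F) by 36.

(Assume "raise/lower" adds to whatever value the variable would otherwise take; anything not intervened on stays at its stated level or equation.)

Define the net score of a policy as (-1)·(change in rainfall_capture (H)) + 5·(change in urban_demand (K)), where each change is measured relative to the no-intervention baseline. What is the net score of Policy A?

Baseline:
  N = 28
  C = 42
  F = 145
  K = 56 + 4·42 − 3·145 = -211
  H = 244 + 3·28 + 6·42 − 6·(-211) = 1846
Policy A (F − 36):
  N = 28
  C = 42
  F = 145 − 36 = 109
  K = 56 + 4·42 − 3·109 = -103
  H = 244 + 3·28 + 6·42 − 6·(-103) = 1198
ΔH = 1198 − 1846 = -648; ΔK = -103 − (-211) = 108
Score = (-1)·(-648) + 5·108 = 1188

1188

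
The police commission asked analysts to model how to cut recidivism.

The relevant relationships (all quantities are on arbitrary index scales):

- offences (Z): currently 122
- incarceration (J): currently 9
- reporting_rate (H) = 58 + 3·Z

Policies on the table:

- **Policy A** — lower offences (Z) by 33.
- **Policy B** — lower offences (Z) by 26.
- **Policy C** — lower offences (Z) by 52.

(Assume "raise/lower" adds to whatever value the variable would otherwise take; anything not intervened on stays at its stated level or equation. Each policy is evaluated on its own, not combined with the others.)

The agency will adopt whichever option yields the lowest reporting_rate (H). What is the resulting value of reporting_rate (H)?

Policy A (Z − 33):
  Z = 122 − 33 = 89
  H = 58 + 3·89 = 325
Policy B (Z − 26):
  Z = 122 − 26 = 96
  H = 58 + 3·96 = 346
Policy C (Z − 52):
  Z = 122 − 52 = 70
  H = 58 + 3·70 = 268
Comparing — Policy A: H=325, Policy B: H=346, Policy C: H=268. Lowest is 268 (Policy C).

268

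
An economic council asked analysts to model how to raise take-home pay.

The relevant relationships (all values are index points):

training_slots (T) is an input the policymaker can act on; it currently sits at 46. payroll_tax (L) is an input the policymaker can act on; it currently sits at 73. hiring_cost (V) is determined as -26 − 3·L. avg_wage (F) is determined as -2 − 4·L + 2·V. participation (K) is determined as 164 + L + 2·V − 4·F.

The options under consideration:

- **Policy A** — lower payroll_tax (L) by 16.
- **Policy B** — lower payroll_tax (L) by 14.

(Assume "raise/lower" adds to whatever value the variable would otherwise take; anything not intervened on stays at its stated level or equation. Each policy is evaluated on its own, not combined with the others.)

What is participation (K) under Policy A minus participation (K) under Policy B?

-70

Policy A (L − 16):
  L = 73 − 16 = 57
  V = -26 − 3·57 = -197
  F = -2 − 4·57 + 2·(-197) = -624
  K = 164 + 57 + 2·(-197) − 4·(-624) = 2323
Policy B (L − 14):
  L = 73 − 14 = 59
  V = -26 − 3·59 = -203
  F = -2 − 4·59 + 2·(-203) = -644
  K = 164 + 59 + 2·(-203) − 4·(-644) = 2393
K: 2323 − 2393 = -70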